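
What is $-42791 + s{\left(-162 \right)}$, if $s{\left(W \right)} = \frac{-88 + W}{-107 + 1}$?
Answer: $- \frac{2267798}{53} \approx -42789.0$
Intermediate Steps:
$s{\left(W \right)} = \frac{44}{53} - \frac{W}{106}$ ($s{\left(W \right)} = \frac{-88 + W}{-106} = \left(-88 + W\right) \left(- \frac{1}{106}\right) = \frac{44}{53} - \frac{W}{106}$)
$-42791 + s{\left(-162 \right)} = -42791 + \left(\frac{44}{53} - - \frac{81}{53}\right) = -42791 + \left(\frac{44}{53} + \frac{81}{53}\right) = -42791 + \frac{125}{53} = - \frac{2267798}{53}$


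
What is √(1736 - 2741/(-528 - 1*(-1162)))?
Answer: 3*√77339758/634 ≈ 41.613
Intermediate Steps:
√(1736 - 2741/(-528 - 1*(-1162))) = √(1736 - 2741/(-528 + 1162)) = √(1736 - 2741/634) = √(1097883/634) = 3*√77339758/634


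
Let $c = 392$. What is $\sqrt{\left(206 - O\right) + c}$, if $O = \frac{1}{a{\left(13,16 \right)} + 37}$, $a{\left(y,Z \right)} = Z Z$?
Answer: $\frac{\sqrt{51337409}}{293} \approx 24.454$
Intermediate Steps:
$a{\left(y,Z \right)} = Z^{2}$
$O = \frac{1}{293}$ ($O = \frac{1}{16^{2} + 37} = \frac{1}{256 + 37} = \frac{1}{293} \approx 0.003413$)
$\sqrt{\left(206 - O\right) + c} = \sqrt{\left(206 - \frac{1}{293}\right) + 392} = \sqrt{\frac{60357}{293} + 392} = \sqrt{\frac{175213}{293}} = \frac{\sqrt{51337409}}{293}$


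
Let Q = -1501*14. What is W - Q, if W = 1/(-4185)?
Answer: 87943589/4185 ≈ 21014.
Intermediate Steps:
W = -1/4185 ≈ -0.00023895
Q = -21014
W - Q = -1/4185 - 1*(-21014) = -1/4185 + 21014 = 87943589/4185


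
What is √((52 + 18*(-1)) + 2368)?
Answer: √2402 ≈ 49.010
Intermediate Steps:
√((52 + 18*(-1)) + 2368) = √((52 - 18) + 2368) = √(34 + 2368) = √2402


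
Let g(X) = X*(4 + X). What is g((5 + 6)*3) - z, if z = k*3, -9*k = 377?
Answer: 4040/3 ≈ 1346.7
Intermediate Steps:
k = -377/9 (k = -⅑*377 = -377/9 ≈ -41.889)
z = -377/3 (z = -377/9*3 = -377/3 ≈ -125.67)
g((5 + 6)*3) - z = ((5 + 6)*3)*(4 + (5 + 6)*3) - 1*(-377/3) = (11*3)*(4 + 11*3) + 377/3 = 33*(4 + 33) + 377/3 = 33*37 + 377/3 = 1221 + 377/3 = 4040/3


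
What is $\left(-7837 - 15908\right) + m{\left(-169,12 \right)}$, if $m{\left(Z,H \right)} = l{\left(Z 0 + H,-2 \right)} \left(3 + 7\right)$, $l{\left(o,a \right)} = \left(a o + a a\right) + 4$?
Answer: $-23905$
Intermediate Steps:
$l{\left(o,a \right)} = 4 + a^{2} + a o$ ($l{\left(o,a \right)} = \left(a o + a^{2}\right) + 4 = \left(a^{2} + a o\right) + 4 = 4 + a^{2} + a o$)
$m{\left(Z,H \right)} = 80 - 20 H$ ($m{\left(Z,H \right)} = \left(4 + \left(-2\right)^{2} - 2 \left(Z 0 + H\right)\right) \left(3 + 7\right) = \left(4 + 4 - 2 \left(0 + H\right)\right) 10 = \left(4 + 4 - 2 H\right) 10 = \left(8 - 2 H\right) 10 = 80 - 20 H$)
$\left(-7837 - 15908\right) + m{\left(-169,12 \right)} = \left(-7837 - 15908\right) + \left(80 - 240\right) = -23745 + \left(80 - 240\right) = -23745 - 160 = -23905$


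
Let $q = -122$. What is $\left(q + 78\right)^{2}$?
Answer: $1936$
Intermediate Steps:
$\left(q + 78\right)^{2} = \left(-122 + 78\right)^{2} = \left(-44\right)^{2} = 1936$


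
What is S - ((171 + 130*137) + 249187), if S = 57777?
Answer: -209391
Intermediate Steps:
S - ((171 + 130*137) + 249187) = 57777 - ((171 + 130*137) + 249187) = 57777 - ((171 + 17810) + 249187) = 57777 - (17981 + 249187) = 57777 - 1*267168 = 57777 - 267168 = -209391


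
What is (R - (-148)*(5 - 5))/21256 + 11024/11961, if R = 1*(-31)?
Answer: 233955353/254243016 ≈ 0.92020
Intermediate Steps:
R = -31
(R - (-148)*(5 - 5))/21256 + 11024/11961 = (-31 - (-148)*(5 - 5))/21256 + 11024/11961 = (-31 - (-148)*0)*(1/21256) + 11024*(1/11961) = (-31 - 74*0)*(1/21256) + 11024/11961 = (-31 + 0)*(1/21256) + 11024/11961 = -31*1/21256 + 11024/11961 = -31/21256 + 11024/11961 = 233955353/254243016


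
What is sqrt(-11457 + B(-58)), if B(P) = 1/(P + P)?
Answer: I*sqrt(38541377)/58 ≈ 107.04*I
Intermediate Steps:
B(P) = 1/(2*P)
sqrt(-11457 + B(-58)) = sqrt(-11457 + (1/2)/(-58)) = sqrt(-11457 + (1/2)*(-1/58)) = sqrt(-11457 - 1/116) = sqrt(-1329013/116) = I*sqrt(38541377)/58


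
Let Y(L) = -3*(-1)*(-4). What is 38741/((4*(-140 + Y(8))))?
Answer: -2039/32 ≈ -63.719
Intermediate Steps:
Y(L) = -12 (Y(L) = 3*(-4) = -12)
38741/((4*(-140 + Y(8)))) = 38741/((4*(-140 - 12))) = 38741/((4*(-152))) = 38741/(-608) = 38741*(-1/608) = -2039/32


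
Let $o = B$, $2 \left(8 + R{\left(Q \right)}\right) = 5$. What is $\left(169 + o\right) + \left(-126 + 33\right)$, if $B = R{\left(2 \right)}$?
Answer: $\frac{141}{2} \approx 70.5$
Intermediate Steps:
$R{\left(Q \right)} = - \frac{11}{2}$ ($R{\left(Q \right)} = -8 + \frac{1}{2} \cdot 5 = -8 + \frac{5}{2} = - \frac{11}{2}$)
$B = - \frac{11}{2} \approx -5.5$
$o = - \frac{11}{2} \approx -5.5$
$\left(169 + o\right) + \left(-126 + 33\right) = \left(169 - \frac{11}{2}\right) + \left(-126 + 33\right) = \frac{327}{2} - 93 = \frac{141}{2}$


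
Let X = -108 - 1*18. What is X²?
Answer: 15876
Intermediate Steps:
X = -126 (X = -108 - 18 = -126)
X² = (-126)² = 15876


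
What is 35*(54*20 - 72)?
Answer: 35280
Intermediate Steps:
35*(54*20 - 72) = 35*(1080 - 72) = 35*1008 = 35280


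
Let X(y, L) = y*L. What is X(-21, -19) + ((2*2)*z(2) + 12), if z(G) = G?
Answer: 419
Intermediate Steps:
X(y, L) = L*y
X(-21, -19) + ((2*2)*z(2) + 12) = -19*(-21) + ((2*2)*2 + 12) = 399 + (4*2 + 12) = 399 + (8 + 12) = 399 + 20 = 419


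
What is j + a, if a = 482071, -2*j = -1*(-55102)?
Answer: 454520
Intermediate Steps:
j = -27551 (j = -(-1)*(-55102)/2 = -½*55102 = -27551)
j + a = -27551 + 482071 = 454520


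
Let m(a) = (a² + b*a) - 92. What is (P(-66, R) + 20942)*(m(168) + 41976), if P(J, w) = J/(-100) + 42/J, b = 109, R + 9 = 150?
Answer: 101843155146/55 ≈ 1.8517e+9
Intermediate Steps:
R = 141 (R = -9 + 150 = 141)
P(J, w) = 42/J - J/100 (P(J, w) = J*(-1/100) + 42/J = -J/100 + 42/J = 42/J - J/100)
m(a) = -92 + a² + 109*a (m(a) = (a² + 109*a) - 92 = -92 + a² + 109*a)
(P(-66, R) + 20942)*(m(168) + 41976) = ((42/(-66) - 1/100*(-66)) + 20942)*((-92 + 168² + 109*168) + 41976) = ((42*(-1/66) + 33/50) + 20942)*((-92 + 28224 + 18312) + 41976) = ((-7/11 + 33/50) + 20942)*(46444 + 41976) = (13/550 + 20942)*88420 = (11518113/550)*88420 = 101843155146/55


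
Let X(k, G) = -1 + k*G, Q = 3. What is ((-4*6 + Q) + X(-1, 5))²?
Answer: 729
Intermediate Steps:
X(k, G) = -1 + G*k
((-4*6 + Q) + X(-1, 5))² = ((-4*6 + 3) + (-1 + 5*(-1)))² = ((-24 + 3) + (-1 - 5))² = (-21 - 6)² = (-27)² = 729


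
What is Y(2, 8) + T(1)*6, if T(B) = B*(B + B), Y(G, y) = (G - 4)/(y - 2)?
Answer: 35/3 ≈ 11.667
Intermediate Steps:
Y(G, y) = (-4 + G)/(-2 + y)
T(B) = 2*B² (T(B) = B*(2*B) = 2*B²)
Y(2, 8) + T(1)*6 = (-4 + 2)/(-2 + 8) + (2*1²)*6 = -2/6 + (2*1)*6 = (⅙)*(-2) + 2*6 = -⅓ + 12 = 35/3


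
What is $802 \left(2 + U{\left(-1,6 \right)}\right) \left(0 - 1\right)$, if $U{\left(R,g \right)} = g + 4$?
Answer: $-9624$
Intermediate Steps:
$U{\left(R,g \right)} = 4 + g$
$802 \left(2 + U{\left(-1,6 \right)}\right) \left(0 - 1\right) = 802 \left(2 + \left(4 + 6\right)\right) \left(0 - 1\right) = 802 \left(2 + 10\right) \left(-1\right) = 802 \cdot 12 \left(-1\right) = 802 \left(-12\right) = -9624$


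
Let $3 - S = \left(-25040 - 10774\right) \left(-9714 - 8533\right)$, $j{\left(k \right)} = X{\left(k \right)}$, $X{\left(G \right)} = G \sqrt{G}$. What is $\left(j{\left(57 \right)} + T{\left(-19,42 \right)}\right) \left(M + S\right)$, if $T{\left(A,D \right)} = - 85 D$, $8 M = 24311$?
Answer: $\frac{9331908830265}{4} - \frac{297993727353 \sqrt{57}}{8} \approx 2.0518 \cdot 10^{12}$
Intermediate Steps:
$M = \frac{24311}{8}$ ($M = \frac{1}{8} \cdot 24311 = \frac{24311}{8} \approx 3038.9$)
$X{\left(G \right)} = G^{\frac{3}{2}}$
$j{\left(k \right)} = k^{\frac{3}{2}}$
$S = -653498055$ ($S = 3 - \left(-25040 - 10774\right) \left(-9714 - 8533\right) = 3 - \left(-35814\right) \left(-18247\right) = 3 - 653498058 = -653498055$)
$\left(j{\left(57 \right)} + T{\left(-19,42 \right)}\right) \left(M + S\right) = \left(57^{\frac{3}{2}} - 3570\right) \left(\frac{24311}{8} - 653498055\right) = \left(57 \sqrt{57} - 3570\right) \left(- \frac{5227960129}{8}\right) = \left(-3570 + 57 \sqrt{57}\right) \left(- \frac{5227960129}{8}\right) = \frac{9331908830265}{4} - \frac{297993727353 \sqrt{57}}{8}$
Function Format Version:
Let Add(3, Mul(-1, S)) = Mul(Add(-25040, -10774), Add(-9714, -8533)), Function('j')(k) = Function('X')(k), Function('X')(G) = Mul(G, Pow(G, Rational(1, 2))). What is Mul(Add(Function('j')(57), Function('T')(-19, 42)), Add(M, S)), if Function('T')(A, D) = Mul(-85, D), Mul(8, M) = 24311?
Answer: Add(Rational(9331908830265, 4), Mul(Rational(-297993727353, 8), Pow(57, Rational(1, 2)))) ≈ 2.0518e+12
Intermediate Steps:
M = Rational(24311, 8) (M = Mul(Rational(1, 8), 24311) = Rational(24311, 8) ≈ 3038.9)
Function('X')(G) = Pow(G, Rational(3, 2))
Function('j')(k) = Pow(k, Rational(3, 2))
S = -653498055 (S = Add(3, Mul(-1, Mul(Add(-25040, -10774), Add(-9714, -8533)))) = Add(3, Mul(-1, Mul(-35814, -18247))) = Add(3, Mul(-1, 653498058)) = Add(3, -653498058) = -653498055)
Mul(Add(Function('j')(57), Function('T')(-19, 42)), Add(M, S)) = Mul(Add(Pow(57, Rational(3, 2)), Mul(-85, 42)), Add(Rational(24311, 8), -653498055)) = Mul(Add(Mul(57, Pow(57, Rational(1, 2))), -3570), Rational(-5227960129, 8)) = Mul(Add(-3570, Mul(57, Pow(57, Rational(1, 2)))), Rational(-5227960129, 8)) = Add(Rational(9331908830265, 4), Mul(Rational(-297993727353, 8), Pow(57, Rational(1, 2))))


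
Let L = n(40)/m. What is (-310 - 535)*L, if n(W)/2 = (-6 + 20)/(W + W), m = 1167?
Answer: -1183/4668 ≈ -0.25343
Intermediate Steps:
n(W) = 14/W (n(W) = 2*((-6 + 20)/(W + W)) = 2*(14/((2*W))) = 2*(14*(1/(2*W))) = 2*(7/W) = 14/W)
L = 7/23340 (L = (14/40)/1167 = (14*(1/40))*(1/1167) = (7/20)*(1/1167) = 7/23340 ≈ 0.00029991)
(-310 - 535)*L = (-310 - 535)*(7/23340) = -845*7/23340 = -1183/4668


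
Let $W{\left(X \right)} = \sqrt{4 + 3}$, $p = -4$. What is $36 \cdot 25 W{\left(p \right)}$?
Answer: $900 \sqrt{7} \approx 2381.2$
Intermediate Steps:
$W{\left(X \right)} = \sqrt{7}$
$36 \cdot 25 W{\left(p \right)} = 36 \cdot 25 \sqrt{7} = 900 \sqrt{7}$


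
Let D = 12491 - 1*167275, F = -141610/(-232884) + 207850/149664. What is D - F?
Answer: -224790227513651/1452264624 ≈ -1.5479e+5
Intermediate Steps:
F = 2899952435/1452264624 (F = -141610*(-1/232884) + 207850*(1/149664) = 70805/116442 + 103925/74832 = 2899952435/1452264624 ≈ 1.9968)
D = -154784 (D = 12491 - 167275 = -154784)
D - F = -154784 - 1*2899952435/1452264624 = -154784 - 2899952435/1452264624 = -224790227513651/1452264624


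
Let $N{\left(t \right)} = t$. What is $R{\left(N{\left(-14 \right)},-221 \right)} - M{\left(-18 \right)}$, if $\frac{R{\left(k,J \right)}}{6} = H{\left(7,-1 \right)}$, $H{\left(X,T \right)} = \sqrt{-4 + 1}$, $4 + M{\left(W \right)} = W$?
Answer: $22 + 6 i \sqrt{3} \approx 22.0 + 10.392 i$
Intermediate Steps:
$M{\left(W \right)} = -4 + W$
$H{\left(X,T \right)} = i \sqrt{3}$ ($H{\left(X,T \right)} = \sqrt{-3} = i \sqrt{3}$)
$R{\left(k,J \right)} = 6 i \sqrt{3}$
$R{\left(N{\left(-14 \right)},-221 \right)} - M{\left(-18 \right)} = 6 i \sqrt{3} - \left(-4 - 18\right) = 6 i \sqrt{3} - -22 = 6 i \sqrt{3} + 22 = 22 + 6 i \sqrt{3}$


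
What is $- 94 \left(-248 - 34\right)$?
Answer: $26508$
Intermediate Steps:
$- 94 \left(-248 - 34\right) = - 94 \left(-282\right) = \left(-1\right) \left(-26508\right) = 26508$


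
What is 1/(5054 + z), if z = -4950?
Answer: 1/104 ≈ 0.0096154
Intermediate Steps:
1/(5054 + z) = 1/(5054 - 4950) = 1/104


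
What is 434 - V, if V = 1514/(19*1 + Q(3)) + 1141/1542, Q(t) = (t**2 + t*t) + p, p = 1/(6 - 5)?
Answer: 11526359/29298 ≈ 393.42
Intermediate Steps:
p = 1 (p = 1/1 = 1)
Q(t) = 1 + 2*t**2 (Q(t) = (t**2 + t*t) + 1 = (t**2 + t**2) + 1 = 2*t**2 + 1 = 1 + 2*t**2)
V = 1188973/29298 (V = 1514/(19*1 + (1 + 2*3**2)) + 1141/1542 = 1514/(19 + (1 + 2*9)) + 1141*(1/1542) = 1514/(19 + (1 + 18)) + 1141/1542 = 1514/(19 + 19) + 1141/1542 = 1514/38 + 1141/1542 = 1514*(1/38) + 1141/1542 = 757/19 + 1141/1542 = 1188973/29298 ≈ 40.582)
434 - V = 434 - 1*1188973/29298 = 434 - 1188973/29298 = 11526359/29298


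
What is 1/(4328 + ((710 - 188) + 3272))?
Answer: 1/8122 ≈ 0.00012312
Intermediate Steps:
1/(4328 + ((710 - 188) + 3272)) = 1/(4328 + (522 + 3272)) = 1/(4328 + 3794) = 1/8122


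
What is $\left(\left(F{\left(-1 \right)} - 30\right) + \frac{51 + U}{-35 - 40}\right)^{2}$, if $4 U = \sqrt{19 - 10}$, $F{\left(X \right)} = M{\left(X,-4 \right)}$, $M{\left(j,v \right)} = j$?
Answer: $\frac{10042561}{10000} \approx 1004.3$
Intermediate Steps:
$F{\left(X \right)} = X$
$U = \frac{3}{4}$ ($U = \frac{\sqrt{19 - 10}}{4} = \frac{\sqrt{9}}{4} = \frac{1}{4} \cdot 3 = \frac{3}{4} \approx 0.75$)
$\left(\left(F{\left(-1 \right)} - 30\right) + \frac{51 + U}{-35 - 40}\right)^{2} = \left(\left(-1 - 30\right) + \frac{51 + \frac{3}{4}}{-35 - 40}\right)^{2} = \left(\left(-1 - 30\right) + \frac{207}{4 \left(-75\right)}\right)^{2} = \left(-31 + \frac{207}{4} \left(- \frac{1}{75}\right)\right)^{2} = \left(-31 - \frac{69}{100}\right)^{2} = \left(- \frac{3169}{100}\right)^{2} = \frac{10042561}{10000}$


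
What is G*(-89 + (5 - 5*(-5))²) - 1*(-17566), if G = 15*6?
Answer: 90556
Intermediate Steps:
G = 90
G*(-89 + (5 - 5*(-5))²) - 1*(-17566) = 90*(-89 + (5 - 5*(-5))²) - 1*(-17566) = 90*(-89 + (5 + 25)²) + 17566 = 90*(-89 + 30²) + 17566 = 90*(-89 + 900) + 17566 = 90*811 + 17566 = 72990 + 17566 = 90556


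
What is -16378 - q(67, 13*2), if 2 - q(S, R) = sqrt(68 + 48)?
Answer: -16380 + 2*sqrt(29) ≈ -16369.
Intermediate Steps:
q(S, R) = 2 - 2*sqrt(29) (q(S, R) = 2 - sqrt(68 + 48) = 2 - sqrt(116) = 2 - 2*sqrt(29))
-16378 - q(67, 13*2) = -16378 - (2 - 2*sqrt(29)) = -16378 + (-2 + 2*sqrt(29)) = -16380 + 2*sqrt(29)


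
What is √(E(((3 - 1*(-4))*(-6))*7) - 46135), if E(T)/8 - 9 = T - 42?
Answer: I*√48751 ≈ 220.8*I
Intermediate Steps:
E(T) = -264 + 8*T (E(T) = 72 + 8*(T - 42) = 72 + 8*(-42 + T) = 72 + (-336 + 8*T) = -264 + 8*T)
√(E(((3 - 1*(-4))*(-6))*7) - 46135) = √((-264 + 8*(((3 - 1*(-4))*(-6))*7)) - 46135) = √((-264 + 8*(((3 + 4)*(-6))*7)) - 46135) = √((-264 + 8*((7*(-6))*7)) - 46135) = √((-264 + 8*(-42*7)) - 46135) = √((-264 + 8*(-294)) - 46135) = √((-264 - 2352) - 46135) = √(-2616 - 46135) = √(-48751) = I*√48751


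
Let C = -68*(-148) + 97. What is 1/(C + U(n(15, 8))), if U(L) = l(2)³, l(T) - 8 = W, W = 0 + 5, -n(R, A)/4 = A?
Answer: 1/12358 ≈ 8.0919e-5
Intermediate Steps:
n(R, A) = -4*A
W = 5
l(T) = 13 (l(T) = 8 + 5 = 13)
C = 10161 (C = 10064 + 97 = 10161)
U(L) = 2197 (U(L) = 13³ = 2197)
1/(C + U(n(15, 8))) = 1/(10161 + 2197) = 1/12358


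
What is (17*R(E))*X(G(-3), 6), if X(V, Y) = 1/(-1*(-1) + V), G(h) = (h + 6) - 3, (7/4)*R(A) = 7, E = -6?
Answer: 68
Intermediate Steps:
R(A) = 4 (R(A) = (4/7)*7 = 4)
G(h) = 3 + h (G(h) = (6 + h) - 3 = 3 + h)
X(V, Y) = 1/(1 + V)
(17*R(E))*X(G(-3), 6) = (17*4)/(1 + (3 - 3)) = 68/(1 + 0) = 68/1 = 68*1 = 68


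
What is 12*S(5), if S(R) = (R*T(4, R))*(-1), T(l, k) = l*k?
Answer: -1200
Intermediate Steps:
T(l, k) = k*l
S(R) = -4*R² (S(R) = (R*(R*4))*(-1) = (R*(4*R))*(-1) = (4*R²)*(-1) = -4*R²)
12*S(5) = 12*(-4*5²) = 12*(-4*25) = 12*(-100) = -1200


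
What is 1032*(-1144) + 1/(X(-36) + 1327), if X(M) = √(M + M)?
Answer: (-7083648*√2 + 1566666815*I)/(-1327*I + 6*√2) ≈ -1.1806e+6 - 3.8147e-6*I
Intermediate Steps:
X(M) = √2*√M (X(M) = √(2*M) = √2*√M)
1032*(-1144) + 1/(X(-36) + 1327) = 1032*(-1144) + 1/(√2*√(-36) + 1327) = -1180608 + 1/(√2*(6*I) + 1327) = -1180608 + 1/(6*I*√2 + 1327) = -1180608 + 1/(1327 + 6*I*√2)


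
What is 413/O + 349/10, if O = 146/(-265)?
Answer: -260874/365 ≈ -714.72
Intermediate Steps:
O = -146/265 (O = 146*(-1/265) = -146/265 ≈ -0.55094)
413/O + 349/10 = 413/(-146/265) + 349/10 = 413*(-265/146) + 349*(⅒) = -109445/146 + 349/10 = -260874/365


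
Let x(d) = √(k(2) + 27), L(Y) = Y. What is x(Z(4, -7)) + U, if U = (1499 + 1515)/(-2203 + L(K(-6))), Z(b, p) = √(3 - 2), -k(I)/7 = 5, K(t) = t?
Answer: -3014/2209 + 2*I*√2 ≈ -1.3644 + 2.8284*I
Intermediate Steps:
k(I) = -35 (k(I) = -7*5 = -35)
Z(b, p) = 1 (Z(b, p) = √1 = 1)
x(d) = 2*I*√2 (x(d) = √(-35 + 27) = √(-8) = 2*I*√2)
U = -3014/2209 (U = (1499 + 1515)/(-2203 - 6) = 3014/(-2209) = 3014*(-1/2209) = -3014/2209 ≈ -1.3644)
x(Z(4, -7)) + U = 2*I*√2 - 3014/2209 = -3014/2209 + 2*I*√2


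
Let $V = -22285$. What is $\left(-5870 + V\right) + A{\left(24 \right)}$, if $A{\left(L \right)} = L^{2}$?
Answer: $-27579$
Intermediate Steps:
$\left(-5870 + V\right) + A{\left(24 \right)} = \left(-5870 - 22285\right) + 24^{2} = -28155 + 576 = -27579$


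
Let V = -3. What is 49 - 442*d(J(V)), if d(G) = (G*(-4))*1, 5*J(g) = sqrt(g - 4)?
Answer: 49 + 1768*I*sqrt(7)/5 ≈ 49.0 + 935.54*I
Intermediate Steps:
J(g) = sqrt(-4 + g)/5 (J(g) = sqrt(g - 4)/5 = sqrt(-4 + g)/5)
d(G) = -4*G (d(G) = -4*G*1 = -4*G)
49 - 442*d(J(V)) = 49 - (-1768)*sqrt(-4 - 3)/5 = 49 - (-1768)*sqrt(-7)/5 = 49 - (-1768)*(I*sqrt(7))/5 = 49 - (-1768)*I*sqrt(7)/5 = 49 + 1768*I*sqrt(7)/5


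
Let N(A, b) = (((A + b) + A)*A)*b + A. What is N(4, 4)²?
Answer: 38416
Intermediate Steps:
N(A, b) = A + A*b*(b + 2*A) (N(A, b) = ((b + 2*A)*A)*b + A = (A*(b + 2*A))*b + A = A*b*(b + 2*A) + A = A + A*b*(b + 2*A))
N(4, 4)² = (4*(1 + 4² + 2*4*4))² = (4*(1 + 16 + 32))² = (4*49)² = 196² = 38416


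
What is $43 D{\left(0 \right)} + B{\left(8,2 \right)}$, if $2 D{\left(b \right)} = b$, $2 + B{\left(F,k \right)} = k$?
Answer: $0$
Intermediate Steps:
$B{\left(F,k \right)} = -2 + k$
$D{\left(b \right)} = \frac{b}{2}$
$43 D{\left(0 \right)} + B{\left(8,2 \right)} = 43 \cdot \frac{1}{2} \cdot 0 + \left(-2 + 2\right) = 43 \cdot 0 + 0 = 0 + 0 = 0$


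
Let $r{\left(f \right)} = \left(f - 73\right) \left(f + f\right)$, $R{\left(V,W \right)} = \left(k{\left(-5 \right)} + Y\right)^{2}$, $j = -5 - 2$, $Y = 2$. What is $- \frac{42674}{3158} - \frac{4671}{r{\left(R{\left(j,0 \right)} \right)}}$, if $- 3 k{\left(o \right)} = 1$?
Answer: $- \frac{76832971}{49896400} \approx -1.5399$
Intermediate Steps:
$k{\left(o \right)} = - \frac{1}{3}$ ($k{\left(o \right)} = \left(- \frac{1}{3}\right) 1 = - \frac{1}{3}$)
$j = -7$
$R{\left(V,W \right)} = \frac{25}{9}$ ($R{\left(V,W \right)} = \left(- \frac{1}{3} + 2\right)^{2} = \left(\frac{5}{3}\right)^{2} = \frac{25}{9}$)
$r{\left(f \right)} = 2 f \left(-73 + f\right)$ ($r{\left(f \right)} = \left(-73 + f\right) 2 f = 2 f \left(-73 + f\right)$)
$- \frac{42674}{3158} - \frac{4671}{r{\left(R{\left(j,0 \right)} \right)}} = - \frac{42674}{3158} - \frac{4671}{2 \cdot \frac{25}{9} \left(-73 + \frac{25}{9}\right)} = \left(-42674\right) \frac{1}{3158} - \frac{4671}{2 \cdot \frac{25}{9} \left(- \frac{632}{9}\right)} = - \frac{21337}{1579} - \frac{4671}{- \frac{31600}{81}} = - \frac{21337}{1579} - - \frac{378351}{31600} = - \frac{21337}{1579} + \frac{378351}{31600} = - \frac{76832971}{49896400}$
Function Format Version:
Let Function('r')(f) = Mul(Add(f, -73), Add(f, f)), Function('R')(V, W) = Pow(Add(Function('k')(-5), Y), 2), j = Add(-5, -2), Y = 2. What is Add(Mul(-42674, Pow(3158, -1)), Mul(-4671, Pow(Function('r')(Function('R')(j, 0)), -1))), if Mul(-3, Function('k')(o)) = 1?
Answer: Rational(-76832971, 49896400) ≈ -1.5399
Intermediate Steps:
Function('k')(o) = Rational(-1, 3) (Function('k')(o) = Mul(Rational(-1, 3), 1) = Rational(-1, 3))
j = -7
Function('R')(V, W) = Rational(25, 9) (Function('R')(V, W) = Pow(Add(Rational(-1, 3), 2), 2) = Pow(Rational(5, 3), 2) = Rational(25, 9))
Function('r')(f) = Mul(2, f, Add(-73, f)) (Function('r')(f) = Mul(Add(-73, f), Mul(2, f)) = Mul(2, f, Add(-73, f)))
Add(Mul(-42674, Pow(3158, -1)), Mul(-4671, Pow(Function('r')(Function('R')(j, 0)), -1))) = Add(Mul(-42674, Pow(3158, -1)), Mul(-4671, Pow(Mul(2, Rational(25, 9), Add(-73, Rational(25, 9))), -1))) = Add(Mul(-42674, Rational(1, 3158)), Mul(-4671, Pow(Mul(2, Rational(25, 9), Rational(-632, 9)), -1))) = Add(Rational(-21337, 1579), Mul(-4671, Pow(Rational(-31600, 81), -1))) = Add(Rational(-21337, 1579), Mul(-4671, Rational(-81, 31600))) = Add(Rational(-21337, 1579), Rational(378351, 31600)) = Rational(-76832971, 49896400)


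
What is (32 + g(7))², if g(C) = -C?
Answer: 625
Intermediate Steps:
(32 + g(7))² = (32 - 1*7)² = (32 - 7)² = 25² = 625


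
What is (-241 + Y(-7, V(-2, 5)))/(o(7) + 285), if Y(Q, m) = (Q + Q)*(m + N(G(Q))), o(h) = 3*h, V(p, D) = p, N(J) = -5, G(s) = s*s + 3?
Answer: -143/306 ≈ -0.46732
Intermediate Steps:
G(s) = 3 + s² (G(s) = s² + 3 = 3 + s²)
Y(Q, m) = 2*Q*(-5 + m) (Y(Q, m) = (Q + Q)*(m - 5) = (2*Q)*(-5 + m) = 2*Q*(-5 + m))
(-241 + Y(-7, V(-2, 5)))/(o(7) + 285) = (-241 + 2*(-7)*(-5 - 2))/(3*7 + 285) = (-241 + 2*(-7)*(-7))/(21 + 285) = (-241 + 98)/306 = -143*1/306 = -143/306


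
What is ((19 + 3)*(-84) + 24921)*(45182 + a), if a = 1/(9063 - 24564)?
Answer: 5386516298071/5167 ≈ 1.0425e+9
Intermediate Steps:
a = -1/15501 (a = 1/(-15501) = -1/15501 ≈ -6.4512e-5)
((19 + 3)*(-84) + 24921)*(45182 + a) = ((19 + 3)*(-84) + 24921)*(45182 - 1/15501) = (22*(-84) + 24921)*(700366181/15501) = (-1848 + 24921)*(700366181/15501) = 23073*(700366181/15501) = 5386516298071/5167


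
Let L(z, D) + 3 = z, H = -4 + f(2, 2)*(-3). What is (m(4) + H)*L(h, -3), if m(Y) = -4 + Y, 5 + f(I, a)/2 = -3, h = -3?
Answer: -264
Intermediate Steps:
f(I, a) = -16 (f(I, a) = -10 + 2*(-3) = -10 - 6 = -16)
H = 44 (H = -4 - 16*(-3) = -4 + 48 = 44)
L(z, D) = -3 + z
(m(4) + H)*L(h, -3) = ((-4 + 4) + 44)*(-3 - 3) = (0 + 44)*(-6) = 44*(-6) = -264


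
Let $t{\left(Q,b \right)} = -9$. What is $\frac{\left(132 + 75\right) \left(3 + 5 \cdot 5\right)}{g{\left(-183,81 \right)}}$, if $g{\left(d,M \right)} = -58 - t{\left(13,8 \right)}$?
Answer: $- \frac{828}{7} \approx -118.29$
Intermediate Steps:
$g{\left(d,M \right)} = -49$ ($g{\left(d,M \right)} = -58 - -9 = -58 + 9 = -49$)
$\frac{\left(132 + 75\right) \left(3 + 5 \cdot 5\right)}{g{\left(-183,81 \right)}} = \frac{\left(132 + 75\right) \left(3 + 5 \cdot 5\right)}{-49} = 207 \left(3 + 25\right) \left(- \frac{1}{49}\right) = 207 \cdot 28 \left(- \frac{1}{49}\right) = 5796 \left(- \frac{1}{49}\right) = - \frac{828}{7}$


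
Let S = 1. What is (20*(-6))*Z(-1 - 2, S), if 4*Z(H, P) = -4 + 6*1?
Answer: -60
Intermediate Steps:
Z(H, P) = ½ (Z(H, P) = (-4 + 6*1)/4 = (-4 + 6)/4 = (¼)*2 = ½)
(20*(-6))*Z(-1 - 2, S) = (20*(-6))*(½) = -120*½ = -60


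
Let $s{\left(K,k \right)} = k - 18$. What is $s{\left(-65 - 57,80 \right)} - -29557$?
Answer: $29619$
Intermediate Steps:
$s{\left(K,k \right)} = -18 + k$
$s{\left(-65 - 57,80 \right)} - -29557 = \left(-18 + 80\right) - -29557 = 62 + 29557 = 29619$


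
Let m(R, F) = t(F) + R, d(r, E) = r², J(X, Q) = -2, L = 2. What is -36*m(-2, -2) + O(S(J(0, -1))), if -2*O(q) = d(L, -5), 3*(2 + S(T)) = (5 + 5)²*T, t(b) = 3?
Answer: -38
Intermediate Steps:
m(R, F) = 3 + R
S(T) = -2 + 100*T/3 (S(T) = -2 + ((5 + 5)²*T)/3 = -2 + (10²*T)/3 = -2 + (100*T)/3 = -2 + 100*T/3)
O(q) = -2 (O(q) = -½*2² = -½*4 = -2)
-36*m(-2, -2) + O(S(J(0, -1))) = -36*(3 - 2) - 2 = -36*1 - 2 = -36 - 2 = -38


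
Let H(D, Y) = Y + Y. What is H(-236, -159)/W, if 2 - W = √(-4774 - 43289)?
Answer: -636/48067 - 318*I*√48063/48067 ≈ -0.013232 - 1.4504*I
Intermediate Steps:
H(D, Y) = 2*Y
W = 2 - I*√48063 (W = 2 - √(-4774 - 43289) = 2 - √(-48063) = 2 - I*√48063 ≈ 2.0 - 219.23*I)
H(-236, -159)/W = (2*(-159))/(2 - I*√48063) = -318/(2 - I*√48063)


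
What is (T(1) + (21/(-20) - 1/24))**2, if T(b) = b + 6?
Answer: 502681/14400 ≈ 34.908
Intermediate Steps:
T(b) = 6 + b
(T(1) + (21/(-20) - 1/24))**2 = ((6 + 1) + (21/(-20) - 1/24))**2 = (7 + (21*(-1/20) - 1*1/24))**2 = (7 + (-21/20 - 1/24))**2 = (7 - 131/120)**2 = (709/120)**2 = 502681/14400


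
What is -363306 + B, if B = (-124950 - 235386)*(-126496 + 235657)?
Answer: -39335001402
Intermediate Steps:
B = -39334638096 (B = -360336*109161 = -39334638096)
-363306 + B = -363306 - 39334638096 = -39335001402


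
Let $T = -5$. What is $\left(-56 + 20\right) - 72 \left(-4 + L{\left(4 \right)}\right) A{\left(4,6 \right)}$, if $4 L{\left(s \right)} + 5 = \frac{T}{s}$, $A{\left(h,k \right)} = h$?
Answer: $1566$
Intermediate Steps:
$L{\left(s \right)} = - \frac{5}{4} - \frac{5}{4 s}$ ($L{\left(s \right)} = - \frac{5}{4} + \frac{\left(-5\right) \frac{1}{s}}{4} = - \frac{5}{4} - \frac{5}{4 s}$)
$\left(-56 + 20\right) - 72 \left(-4 + L{\left(4 \right)}\right) A{\left(4,6 \right)} = \left(-56 + 20\right) - 72 \left(-4 + \frac{5 \left(-1 - 4\right)}{4 \cdot 4}\right) 4 = -36 - 72 \left(-4 + \frac{5}{4} \cdot \frac{1}{4} \left(-1 - 4\right)\right) 4 = -36 - 72 \left(-4 + \frac{5}{4} \cdot \frac{1}{4} \left(-5\right)\right) 4 = -36 - 72 \left(-4 - \frac{25}{16}\right) 4 = -36 - 72 \left(\left(- \frac{89}{16}\right) 4\right) = -36 - -1602 = -36 + 1602 = 1566$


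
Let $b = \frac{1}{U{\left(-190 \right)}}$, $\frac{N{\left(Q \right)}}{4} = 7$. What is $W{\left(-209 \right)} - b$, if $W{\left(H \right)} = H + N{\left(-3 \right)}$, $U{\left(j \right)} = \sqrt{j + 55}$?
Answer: $-181 + \frac{i \sqrt{15}}{45} \approx -181.0 + 0.086066 i$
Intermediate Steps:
$U{\left(j \right)} = \sqrt{55 + j}$
$N{\left(Q \right)} = 28$ ($N{\left(Q \right)} = 4 \cdot 7 = 28$)
$W{\left(H \right)} = 28 + H$ ($W{\left(H \right)} = H + 28 = 28 + H$)
$b = - \frac{i \sqrt{15}}{45}$ ($b = \frac{1}{\sqrt{55 - 190}} = \frac{1}{\sqrt{-135}} = \frac{1}{3 i \sqrt{15}} = - \frac{i \sqrt{15}}{45} \approx - 0.086066 i$)
$W{\left(-209 \right)} - b = \left(28 - 209\right) - - \frac{i \sqrt{15}}{45} = -181 + \frac{i \sqrt{15}}{45}$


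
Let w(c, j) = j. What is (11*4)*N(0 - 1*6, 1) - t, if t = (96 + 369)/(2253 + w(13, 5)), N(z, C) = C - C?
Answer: -465/2258 ≈ -0.20593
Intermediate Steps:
N(z, C) = 0
t = 465/2258 (t = (96 + 369)/(2253 + 5) = 465/2258 ≈ 0.20593)
(11*4)*N(0 - 1*6, 1) - t = (11*4)*0 - 1*465/2258 = 44*0 - 465/2258 = 0 - 465/2258 = -465/2258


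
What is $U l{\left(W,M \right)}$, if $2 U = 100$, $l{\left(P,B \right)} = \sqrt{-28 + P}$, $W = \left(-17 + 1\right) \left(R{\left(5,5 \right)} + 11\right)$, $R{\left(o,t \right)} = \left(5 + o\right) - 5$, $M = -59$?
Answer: $100 i \sqrt{71} \approx 842.62 i$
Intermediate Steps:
$R{\left(o,t \right)} = o$
$W = -256$ ($W = \left(-17 + 1\right) \left(5 + 11\right) = \left(-16\right) 16 = -256$)
$U = 50$ ($U = \frac{1}{2} \cdot 100 = 50$)
$U l{\left(W,M \right)} = 50 \sqrt{-28 - 256} = 50 \sqrt{-284} = 50 \cdot 2 i \sqrt{71} = 100 i \sqrt{71}$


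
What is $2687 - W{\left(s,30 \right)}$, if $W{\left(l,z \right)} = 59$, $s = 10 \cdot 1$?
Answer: $2628$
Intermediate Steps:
$s = 10$
$2687 - W{\left(s,30 \right)} = 2687 - 59 = 2628$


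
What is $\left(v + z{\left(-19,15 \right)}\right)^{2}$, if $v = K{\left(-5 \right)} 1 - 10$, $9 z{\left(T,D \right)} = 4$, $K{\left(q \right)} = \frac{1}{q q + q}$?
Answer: $\frac{2927521}{32400} \approx 90.356$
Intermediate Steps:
$K{\left(q \right)} = \frac{1}{q + q^{2}}$ ($K{\left(q \right)} = \frac{1}{q^{2} + q} = \frac{1}{q + q^{2}}$)
$z{\left(T,D \right)} = \frac{4}{9}$ ($z{\left(T,D \right)} = \frac{1}{9} \cdot 4 = \frac{4}{9}$)
$v = - \frac{199}{20}$ ($v = \frac{1}{\left(-5\right) \left(1 - 5\right)} 1 - 10 = - \frac{1}{5 \left(-4\right)} 1 - 10 = \left(- \frac{1}{5}\right) \left(- \frac{1}{4}\right) 1 - 10 = \frac{1}{20} \cdot 1 - 10 = \frac{1}{20} - 10 = - \frac{199}{20} \approx -9.95$)
$\left(v + z{\left(-19,15 \right)}\right)^{2} = \left(- \frac{199}{20} + \frac{4}{9}\right)^{2} = \left(- \frac{1711}{180}\right)^{2} = \frac{2927521}{32400}$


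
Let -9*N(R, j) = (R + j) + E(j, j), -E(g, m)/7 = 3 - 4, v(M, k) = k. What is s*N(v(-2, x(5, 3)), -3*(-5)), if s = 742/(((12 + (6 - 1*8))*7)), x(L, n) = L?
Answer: -159/5 ≈ -31.800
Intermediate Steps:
E(g, m) = 7 (E(g, m) = -7*(3 - 4) = -7*(-1) = 7)
s = 53/5 (s = 742/(((12 + (6 - 8))*7)) = 742/(((12 - 2)*7)) = 742/((10*7)) = 742/70 = 742*(1/70) = 53/5 ≈ 10.600)
N(R, j) = -7/9 - R/9 - j/9 (N(R, j) = -((R + j) + 7)/9 = -(7 + R + j)/9 = -7/9 - R/9 - j/9)
s*N(v(-2, x(5, 3)), -3*(-5)) = 53*(-7/9 - 1/9*5 - (-1)*(-5)/3)/5 = 53*(-7/9 - 5/9 - 1/9*15)/5 = 53*(-7/9 - 5/9 - 5/3)/5 = (53/5)*(-3) = -159/5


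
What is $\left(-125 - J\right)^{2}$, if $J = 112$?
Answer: $56169$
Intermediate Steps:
$\left(-125 - J\right)^{2} = \left(-125 - 112\right)^{2} = \left(-237\right)^{2} = 56169$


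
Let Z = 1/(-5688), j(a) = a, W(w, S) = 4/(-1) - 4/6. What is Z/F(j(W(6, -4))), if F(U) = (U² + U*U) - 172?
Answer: 1/730592 ≈ 1.3688e-6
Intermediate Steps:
W(w, S) = -14/3 (W(w, S) = 4*(-1) - 4*⅙ = -4 - ⅔ = -14/3)
F(U) = -172 + 2*U² (F(U) = (U² + U²) - 172 = 2*U² - 172 = -172 + 2*U²)
Z = -1/5688 ≈ -0.00017581
Z/F(j(W(6, -4))) = -1/(5688*(-172 + 2*(-14/3)²)) = -1/(5688*(-172 + 2*(196/9))) = -1/(5688*(-172 + 392/9)) = -1/(5688*(-1156/9)) = -1/5688*(-9/1156) = 1/730592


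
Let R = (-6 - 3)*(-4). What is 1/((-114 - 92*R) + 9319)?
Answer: 1/5893 ≈ 0.00016969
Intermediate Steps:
R = 36 (R = -9*(-4) = 36)
1/((-114 - 92*R) + 9319) = 1/((-114 - 92*36) + 9319) = 1/((-114 - 3312) + 9319) = 1/(-3426 + 9319) = 1/5893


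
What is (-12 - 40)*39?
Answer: -2028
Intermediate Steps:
(-12 - 40)*39 = -52*39 = -2028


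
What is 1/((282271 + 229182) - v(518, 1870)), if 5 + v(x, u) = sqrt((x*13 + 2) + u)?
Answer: 255729/130794638579 + sqrt(8606)/261589277158 ≈ 1.9555e-6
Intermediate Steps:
v(x, u) = -5 + sqrt(2 + u + 13*x) (v(x, u) = -5 + sqrt((x*13 + 2) + u) = -5 + sqrt((13*x + 2) + u) = -5 + sqrt((2 + 13*x) + u) = -5 + sqrt(2 + u + 13*x))
1/((282271 + 229182) - v(518, 1870)) = 1/((282271 + 229182) - (-5 + sqrt(2 + 1870 + 13*518))) = 1/(511453 - (-5 + sqrt(2 + 1870 + 6734))) = 1/(511453 - (-5 + sqrt(8606))) = 1/(511453 + (5 - sqrt(8606))) = 1/(511458 - sqrt(8606))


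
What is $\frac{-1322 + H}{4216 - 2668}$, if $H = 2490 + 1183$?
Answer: $\frac{2351}{1548} \approx 1.5187$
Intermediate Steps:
$H = 3673$
$\frac{-1322 + H}{4216 - 2668} = \frac{-1322 + 3673}{4216 - 2668} = \frac{2351}{1548}$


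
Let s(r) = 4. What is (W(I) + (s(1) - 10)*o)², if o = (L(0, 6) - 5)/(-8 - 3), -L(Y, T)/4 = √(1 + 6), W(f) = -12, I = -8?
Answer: 30276/121 + 7776*√7/121 ≈ 420.24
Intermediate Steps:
L(Y, T) = -4*√7 (L(Y, T) = -4*√(1 + 6) = -4*√7)
o = 5/11 + 4*√7/11 (o = (-4*√7 - 5)/(-8 - 3) = (-5 - 4*√7)/(-11) = (-5 - 4*√7)*(-1/11) = 5/11 + 4*√7/11 ≈ 1.4166)
(W(I) + (s(1) - 10)*o)² = (-12 + (4 - 10)*(5/11 + 4*√7/11))² = (-12 - 6*(5/11 + 4*√7/11))² = (-12 + (-30/11 - 24*√7/11))² = (-162/11 - 24*√7/11)²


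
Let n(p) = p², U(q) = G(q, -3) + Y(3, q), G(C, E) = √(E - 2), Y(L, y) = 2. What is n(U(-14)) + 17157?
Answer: 17156 + 4*I*√5 ≈ 17156.0 + 8.9443*I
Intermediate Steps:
G(C, E) = √(-2 + E)
U(q) = 2 + I*√5 (U(q) = √(-2 - 3) + 2 = √(-5) + 2 = I*√5 + 2 = 2 + I*√5)
n(U(-14)) + 17157 = (2 + I*√5)² + 17157 = 17157 + (2 + I*√5)²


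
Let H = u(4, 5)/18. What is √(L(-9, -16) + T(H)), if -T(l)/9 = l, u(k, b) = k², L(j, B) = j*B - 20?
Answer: 2*√29 ≈ 10.770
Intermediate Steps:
L(j, B) = -20 + B*j (L(j, B) = B*j - 20 = -20 + B*j)
H = 8/9 (H = 4²/18 = 16*(1/18) = 8/9 ≈ 0.88889)
T(l) = -9*l
√(L(-9, -16) + T(H)) = √((-20 - 16*(-9)) - 9*8/9) = √((-20 + 144) - 8) = √(124 - 8) = √116 = 2*√29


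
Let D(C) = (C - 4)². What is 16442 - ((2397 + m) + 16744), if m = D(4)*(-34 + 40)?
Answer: -2699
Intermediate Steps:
D(C) = (-4 + C)²
m = 0 (m = (-4 + 4)²*(-34 + 40) = 0²*6 = 0*6 = 0)
16442 - ((2397 + m) + 16744) = 16442 - ((2397 + 0) + 16744) = 16442 - (2397 + 16744) = 16442 - 1*19141 = 16442 - 19141 = -2699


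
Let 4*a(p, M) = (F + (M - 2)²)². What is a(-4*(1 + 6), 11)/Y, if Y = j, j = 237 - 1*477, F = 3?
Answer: -147/20 ≈ -7.3500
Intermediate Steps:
j = -240 (j = 237 - 477 = -240)
a(p, M) = (3 + (-2 + M)²)²/4 (a(p, M) = (3 + (M - 2)²)²/4 = (3 + (-2 + M)²)²/4)
Y = -240
a(-4*(1 + 6), 11)/Y = ((3 + (-2 + 11)²)²/4)/(-240) = ((3 + 9²)²/4)*(-1/240) = ((3 + 81)²/4)*(-1/240) = ((¼)*84²)*(-1/240) = ((¼)*7056)*(-1/240) = 1764*(-1/240) = -147/20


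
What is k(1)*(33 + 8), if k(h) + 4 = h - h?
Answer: -164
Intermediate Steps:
k(h) = -4 (k(h) = -4 + (h - h) = -4 + 0 = -4)
k(1)*(33 + 8) = -4*(33 + 8) = -4*41 = -164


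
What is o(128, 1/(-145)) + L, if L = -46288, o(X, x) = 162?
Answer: -46126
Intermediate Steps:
o(128, 1/(-145)) + L = 162 - 46288 = -46126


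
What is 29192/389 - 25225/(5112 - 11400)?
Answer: 193371821/2446032 ≈ 79.055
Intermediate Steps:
29192/389 - 25225/(5112 - 11400) = 29192*(1/389) - 25225/(-6288) = 29192/389 - 25225*(-1/6288) = 29192/389 + 25225/6288 = 193371821/2446032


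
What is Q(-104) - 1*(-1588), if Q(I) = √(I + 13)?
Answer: 1588 + I*√91 ≈ 1588.0 + 9.5394*I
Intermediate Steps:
Q(I) = √(13 + I)
Q(-104) - 1*(-1588) = √(13 - 104) - 1*(-1588) = √(-91) + 1588 = I*√91 + 1588 = 1588 + I*√91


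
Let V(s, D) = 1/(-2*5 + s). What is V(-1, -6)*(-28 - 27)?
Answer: 5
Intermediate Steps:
V(s, D) = 1/(-10 + s)
V(-1, -6)*(-28 - 27) = (-28 - 27)/(-10 - 1) = -55/(-11) = -1/11*(-55) = 5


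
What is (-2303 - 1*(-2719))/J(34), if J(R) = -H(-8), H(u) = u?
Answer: 52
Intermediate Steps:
J(R) = 8 (J(R) = -1*(-8) = 8)
(-2303 - 1*(-2719))/J(34) = (-2303 - 1*(-2719))/8 = (-2303 + 2719)*(⅛) = 416*(⅛) = 52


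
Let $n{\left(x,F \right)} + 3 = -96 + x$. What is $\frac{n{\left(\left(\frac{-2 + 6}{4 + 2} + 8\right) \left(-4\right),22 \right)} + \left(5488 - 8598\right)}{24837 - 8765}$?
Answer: $- \frac{9731}{48216} \approx -0.20182$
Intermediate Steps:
$n{\left(x,F \right)} = -99 + x$ ($n{\left(x,F \right)} = -3 + \left(-96 + x\right) = -99 + x$)
$\frac{n{\left(\left(\frac{-2 + 6}{4 + 2} + 8\right) \left(-4\right),22 \right)} + \left(5488 - 8598\right)}{24837 - 8765} = \frac{\left(-99 + \left(\frac{-2 + 6}{4 + 2} + 8\right) \left(-4\right)\right) + \left(5488 - 8598\right)}{24837 - 8765} = \frac{\left(-99 + \left(\frac{4}{6} + 8\right) \left(-4\right)\right) - 3110}{16072} = \left(\left(-99 + \left(4 \cdot \frac{1}{6} + 8\right) \left(-4\right)\right) - 3110\right) \frac{1}{16072} = \left(\left(-99 + \left(\frac{2}{3} + 8\right) \left(-4\right)\right) - 3110\right) \frac{1}{16072} = \left(\left(-99 + \frac{26}{3} \left(-4\right)\right) - 3110\right) \frac{1}{16072} = \left(\left(-99 - \frac{104}{3}\right) - 3110\right) \frac{1}{16072} = \left(- \frac{401}{3} - 3110\right) \frac{1}{16072} = \left(- \frac{9731}{3}\right) \frac{1}{16072} = - \frac{9731}{48216}$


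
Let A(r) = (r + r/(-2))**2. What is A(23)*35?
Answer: 18515/4 ≈ 4628.8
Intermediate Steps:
A(r) = r**2/4 (A(r) = (r + r*(-1/2))**2 = (r - r/2)**2 = (r/2)**2 = r**2/4)
A(23)*35 = ((1/4)*23**2)*35 = ((1/4)*529)*35 = (529/4)*35 = 18515/4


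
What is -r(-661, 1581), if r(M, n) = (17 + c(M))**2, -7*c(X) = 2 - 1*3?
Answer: -14400/49 ≈ -293.88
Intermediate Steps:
c(X) = 1/7 (c(X) = -(2 - 1*3)/7 = -(2 - 3)/7 = -1/7*(-1) = 1/7)
r(M, n) = 14400/49 (r(M, n) = (17 + 1/7)**2 = (120/7)**2 = 14400/49)
-r(-661, 1581) = -1*14400/49 = -14400/49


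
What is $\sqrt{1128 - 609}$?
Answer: $\sqrt{519} \approx 22.782$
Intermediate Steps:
$\sqrt{1128 - 609} = \sqrt{519}$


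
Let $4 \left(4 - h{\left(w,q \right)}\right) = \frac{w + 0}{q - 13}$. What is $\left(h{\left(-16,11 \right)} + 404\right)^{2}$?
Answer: $164836$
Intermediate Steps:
$h{\left(w,q \right)} = 4 - \frac{w}{4 \left(-13 + q\right)}$ ($h{\left(w,q \right)} = 4 - \frac{\left(w + 0\right) \frac{1}{q - 13}}{4} = 4 - \frac{w \frac{1}{-13 + q}}{4} = 4 - \frac{w}{4 \left(-13 + q\right)}$)
$\left(h{\left(-16,11 \right)} + 404\right)^{2} = \left(\frac{-208 - -16 + 16 \cdot 11}{4 \left(-13 + 11\right)} + 404\right)^{2} = \left(\frac{-208 + 16 + 176}{4 \left(-2\right)} + 404\right)^{2} = \left(\frac{1}{4} \left(- \frac{1}{2}\right) \left(-16\right) + 404\right)^{2} = \left(2 + 404\right)^{2} = 406^{2} = 164836$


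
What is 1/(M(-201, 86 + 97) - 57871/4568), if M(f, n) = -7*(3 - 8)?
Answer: 4568/102009 ≈ 0.044780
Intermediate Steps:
M(f, n) = 35 (M(f, n) = -7*(-5) = 35)
1/(M(-201, 86 + 97) - 57871/4568) = 1/(35 - 57871/4568) = 1/(102009/4568) = 4568/102009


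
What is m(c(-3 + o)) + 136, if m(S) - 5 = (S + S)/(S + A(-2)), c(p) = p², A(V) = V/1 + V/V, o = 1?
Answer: 431/3 ≈ 143.67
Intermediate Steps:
A(V) = 1 + V (A(V) = V*1 + 1 = V + 1 = 1 + V)
m(S) = 5 + 2*S/(-1 + S) (m(S) = 5 + (S + S)/(S + (1 - 2)) = 5 + (2*S)/(S - 1) = 5 + (2*S)/(-1 + S) = 5 + 2*S/(-1 + S))
m(c(-3 + o)) + 136 = (-5 + 7*(-3 + 1)²)/(-1 + (-3 + 1)²) + 136 = (-5 + 7*(-2)²)/(-1 + (-2)²) + 136 = (-5 + 7*4)/(-1 + 4) + 136 = (-5 + 28)/3 + 136 = (⅓)*23 + 136 = 23/3 + 136 = 431/3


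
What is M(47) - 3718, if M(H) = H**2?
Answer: -1509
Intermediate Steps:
M(47) - 3718 = 47**2 - 3718 = 2209 - 3718 = -1509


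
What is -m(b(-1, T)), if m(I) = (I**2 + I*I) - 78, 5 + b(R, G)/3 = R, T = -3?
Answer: -570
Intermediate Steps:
b(R, G) = -15 + 3*R
m(I) = -78 + 2*I**2 (m(I) = (I**2 + I**2) - 78 = 2*I**2 - 78 = -78 + 2*I**2)
-m(b(-1, T)) = -(-78 + 2*(-15 + 3*(-1))**2) = -(-78 + 2*(-15 - 3)**2) = -(-78 + 2*(-18)**2) = -(-78 + 2*324) = -(-78 + 648) = -1*570 = -570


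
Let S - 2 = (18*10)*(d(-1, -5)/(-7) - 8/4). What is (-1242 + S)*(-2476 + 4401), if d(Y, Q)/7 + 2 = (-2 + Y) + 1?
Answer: -1694000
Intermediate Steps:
d(Y, Q) = -21 + 7*Y (d(Y, Q) = -14 + 7*((-2 + Y) + 1) = -14 + 7*(-1 + Y) = -14 + (-7 + 7*Y) = -21 + 7*Y)
S = 362 (S = 2 + (18*10)*((-21 + 7*(-1))/(-7) - 8/4) = 2 + 180*((-21 - 7)*(-⅐) - 8*¼) = 2 + 180*(-28*(-⅐) - 2) = 2 + 180*(4 - 2) = 2 + 180*2 = 2 + 360 = 362)
(-1242 + S)*(-2476 + 4401) = (-1242 + 362)*(-2476 + 4401) = -880*1925 = -1694000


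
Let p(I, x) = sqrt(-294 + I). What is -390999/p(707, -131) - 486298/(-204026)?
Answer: 243149/102013 - 55857*sqrt(413)/59 ≈ -19237.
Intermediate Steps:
-390999/p(707, -131) - 486298/(-204026) = -390999/sqrt(-294 + 707) - 486298/(-204026) = -390999*sqrt(413)/413 - 486298*(-1/204026) = -55857*sqrt(413)/59 + 243149/102013 = 243149/102013 - 55857*sqrt(413)/59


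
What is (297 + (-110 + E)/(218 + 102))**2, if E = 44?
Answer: 2255015169/25600 ≈ 88087.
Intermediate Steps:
(297 + (-110 + E)/(218 + 102))**2 = (297 + (-110 + 44)/(218 + 102))**2 = (297 - 66/320)**2 = (297 - 66*1/320)**2 = (297 - 33/160)**2 = (47487/160)**2 = 2255015169/25600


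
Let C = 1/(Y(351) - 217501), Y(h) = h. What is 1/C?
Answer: -217150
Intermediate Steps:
C = -1/217150 (C = 1/(351 - 217501) = 1/(-217150) = -1/217150 ≈ -4.6051e-6)
1/C = 1/(-1/217150) = -217150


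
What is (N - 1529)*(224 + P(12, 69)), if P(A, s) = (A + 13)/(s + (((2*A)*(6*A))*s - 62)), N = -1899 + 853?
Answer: -68777119575/119239 ≈ -5.7680e+5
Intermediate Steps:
N = -1046
P(A, s) = (13 + A)/(-62 + s + 12*s*A²) (P(A, s) = (13 + A)/(s + ((12*A²)*s - 62)) = (13 + A)/(s + (12*s*A² - 62)) = (13 + A)/(s + (-62 + 12*s*A²)) = (13 + A)/(-62 + s + 12*s*A²))
(N - 1529)*(224 + P(12, 69)) = (-1046 - 1529)*(224 + (13 + 12)/(-62 + 69 + 12*69*12²)) = -2575*(224 + 25/(-62 + 69 + 12*69*144)) = -2575*(224 + 25/(-62 + 69 + 119232)) = -2575*(224 + 25/119239) = -2575*26709561/119239 = -68777119575/119239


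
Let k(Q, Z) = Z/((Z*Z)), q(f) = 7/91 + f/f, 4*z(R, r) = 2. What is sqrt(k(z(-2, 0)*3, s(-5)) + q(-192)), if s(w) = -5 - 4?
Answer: sqrt(1469)/39 ≈ 0.98276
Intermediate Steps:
z(R, r) = 1/2 (z(R, r) = (1/4)*2 = 1/2)
s(w) = -9
q(f) = 14/13 (q(f) = 7*(1/91) + 1 = 1/13 + 1 = 14/13)
k(Q, Z) = 1/Z (k(Q, Z) = Z/(Z**2) = Z/Z**2 = 1/Z)
sqrt(k(z(-2, 0)*3, s(-5)) + q(-192)) = sqrt(1/(-9) + 14/13) = sqrt(-1/9 + 14/13) = sqrt(113/117) = sqrt(1469)/39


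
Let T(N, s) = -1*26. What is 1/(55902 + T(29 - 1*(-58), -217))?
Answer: 1/55876 ≈ 1.7897e-5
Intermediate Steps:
T(N, s) = -26
1/(55902 + T(29 - 1*(-58), -217)) = 1/(55902 - 26) = 1/55876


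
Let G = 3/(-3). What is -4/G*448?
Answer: 1792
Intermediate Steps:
G = -1 (G = 3*(-⅓) = -1)
-4/G*448 = -4/(-1)*448 = -4*(-1)*448 = 4*448 = 1792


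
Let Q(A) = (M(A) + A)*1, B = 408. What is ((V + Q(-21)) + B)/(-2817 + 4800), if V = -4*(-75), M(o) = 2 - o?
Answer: 710/1983 ≈ 0.35804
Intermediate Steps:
Q(A) = 2 (Q(A) = ((2 - A) + A)*1 = 2*1 = 2)
V = 300
((V + Q(-21)) + B)/(-2817 + 4800) = ((300 + 2) + 408)/(-2817 + 4800) = (302 + 408)/1983 = 710*(1/1983) = 710/1983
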